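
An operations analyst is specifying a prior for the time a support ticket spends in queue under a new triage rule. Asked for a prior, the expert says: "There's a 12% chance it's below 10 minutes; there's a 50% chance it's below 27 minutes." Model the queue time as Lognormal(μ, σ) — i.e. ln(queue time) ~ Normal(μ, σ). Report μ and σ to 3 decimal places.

If T ~ Lognormal(μ,σ) then ln T ~ Normal(μ,σ), so the p-quantile of ln T is μ + z_p·σ.
ln(10) = 2.303 and ln(27) = 3.296; z_{0.12} = -1.175, z_{0.5} = 0.
σ = (3.296 − 2.303)/(0 − (-1.175)) = 0.845.
μ = 2.303 − (-1.175)·0.845 = 3.296.

μ ≈ 3.296, σ ≈ 0.845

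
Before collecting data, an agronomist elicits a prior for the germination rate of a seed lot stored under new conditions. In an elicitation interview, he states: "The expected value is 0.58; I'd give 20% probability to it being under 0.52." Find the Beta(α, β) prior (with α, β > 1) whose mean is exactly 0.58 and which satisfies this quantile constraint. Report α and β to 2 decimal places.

α ≈ 27.57, β ≈ 19.96

With mean 0.58 fixed, write α = 0.58s, β = 0.42s where s = α+β.
Need P(θ < 0.52) = 0.2 under Beta(0.58s, 0.42s). Normal approximation: (q−m)/√(m(1−m)/s) ≈ z_{0.2} = -0.842, so s ≈ 0.58·0.42·(-0.842)²/(0.52−0.58)² = 47.9.
At s = 47.9: P(θ<0.52) ≈ 0.199. Adjusting to match 0.2 gives s ≈ 47.53.
So α = 0.58·47.53 ≈ 27.57, β = 0.42·47.53 ≈ 19.96.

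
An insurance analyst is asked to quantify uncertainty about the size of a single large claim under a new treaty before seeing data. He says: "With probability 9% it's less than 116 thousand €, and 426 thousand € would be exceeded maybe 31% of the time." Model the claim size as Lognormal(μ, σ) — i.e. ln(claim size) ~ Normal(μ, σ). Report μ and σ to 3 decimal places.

μ ≈ 5.703, σ ≈ 0.708

If T ~ Lognormal(μ,σ) then ln T ~ Normal(μ,σ), so the p-quantile of ln T is μ + z_p·σ.
ln(116) = 4.754 and ln(426) = 6.054; z_{0.09} = -1.341, z_{0.69} = 0.4959.
σ = (6.054 − 4.754)/(0.4959 − (-1.341)) = 0.708.
μ = 4.754 − (-1.341)·0.708 = 5.703.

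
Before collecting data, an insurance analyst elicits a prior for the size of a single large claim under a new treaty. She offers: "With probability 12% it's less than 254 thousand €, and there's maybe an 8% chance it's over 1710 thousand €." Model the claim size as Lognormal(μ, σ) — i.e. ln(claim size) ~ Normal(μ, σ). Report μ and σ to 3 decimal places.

If T ~ Lognormal(μ,σ) then ln T ~ Normal(μ,σ), so the p-quantile of ln T is μ + z_p·σ.
ln(254) = 5.537 and ln(1710) = 7.444; z_{0.12} = -1.175, z_{0.92} = 1.405.
σ = (7.444 − 5.537)/(1.405 − (-1.175)) = 0.739.
μ = 5.537 − (-1.175)·0.739 = 6.406.

μ ≈ 6.406, σ ≈ 0.739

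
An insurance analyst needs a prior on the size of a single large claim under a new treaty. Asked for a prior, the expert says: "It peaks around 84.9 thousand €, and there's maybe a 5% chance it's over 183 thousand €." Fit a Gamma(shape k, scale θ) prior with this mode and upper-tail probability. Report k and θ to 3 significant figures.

Gamma(k,θ) with k>1 has mode (k−1)θ, so θ = 84.9/(k−1).
Need P(X < 183) = 0.95 with θ tied to k this way. Start at k = 2, θ = 84.9: P(X<183) ≈ 0.634.
Too low — raise k to concentrate. Iterating converges to k ≈ 5.67.
Then θ = 84.9/(5.67−1) ≈ 18.2.

k ≈ 5.67, θ ≈ 18.2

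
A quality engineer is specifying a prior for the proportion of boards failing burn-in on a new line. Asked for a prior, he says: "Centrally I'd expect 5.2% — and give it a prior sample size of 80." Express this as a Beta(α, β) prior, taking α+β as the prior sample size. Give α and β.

Under the effective-sample-size interpretation, Beta(α, β) has prior mean α/(α+β) and prior sample size α+β.
So α+β = 80 and α/(α+β) = 0.052, giving α = 0.052·80 = 4.16 and β = 80 − 4.16 = 75.84.

α = 4.16, β = 75.84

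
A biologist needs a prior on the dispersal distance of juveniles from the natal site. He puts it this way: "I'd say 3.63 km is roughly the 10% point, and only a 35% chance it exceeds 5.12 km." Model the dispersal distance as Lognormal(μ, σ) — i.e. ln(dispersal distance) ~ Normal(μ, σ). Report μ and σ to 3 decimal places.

If T ~ Lognormal(μ,σ) then ln T ~ Normal(μ,σ), so the p-quantile of ln T is μ + z_p·σ.
ln(3.63) = 1.289 and ln(5.12) = 1.633; z_{0.1} = -1.282, z_{0.65} = 0.3853.
σ = (1.633 − 1.289)/(0.3853 − (-1.282)) = 0.206.
μ = 1.289 − (-1.282)·0.206 = 1.554.

μ ≈ 1.554, σ ≈ 0.206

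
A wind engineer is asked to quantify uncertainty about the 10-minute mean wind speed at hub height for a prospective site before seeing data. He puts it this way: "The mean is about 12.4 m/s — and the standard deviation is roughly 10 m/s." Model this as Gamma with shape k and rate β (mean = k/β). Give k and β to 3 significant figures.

For Gamma(k, rate β): mean = k/β, variance = k/β², so CV = 1/√k.
CV = SD/mean = 10/12.4 = 0.8065, hence k = 1/CV² = 1.54.
Then β = k/mean = 1.54/12.4 = 0.124.

k ≈ 1.54, β ≈ 0.124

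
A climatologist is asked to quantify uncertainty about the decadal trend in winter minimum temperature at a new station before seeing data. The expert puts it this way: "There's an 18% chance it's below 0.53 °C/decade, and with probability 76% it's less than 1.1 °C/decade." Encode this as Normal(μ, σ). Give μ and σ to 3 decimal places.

μ = 0.852, σ = 0.351

For Normal(μ,σ), the p-quantile is μ + z_p·σ. Here z_{0.18} = -0.9154, z_{0.76} = 0.7063.
So 0.53 = μ − 0.9154σ and 1.1 = μ + 0.7063σ.
Subtracting: σ = (1.1 − 0.53)/(0.7063 − (-0.9154)) = 0.351.
Then μ = 0.53 − (-0.9154)·0.351 = 0.852.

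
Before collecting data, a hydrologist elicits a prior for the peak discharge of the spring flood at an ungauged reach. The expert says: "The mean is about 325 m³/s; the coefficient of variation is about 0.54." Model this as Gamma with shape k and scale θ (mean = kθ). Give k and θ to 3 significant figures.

For Gamma(k, scale θ): mean = kθ, variance = kθ², so CV = 1/√k.
CV = 0.54, hence k = 1/CV² = 3.43.
Then θ = mean/k = 325/3.43 = 94.8.

k ≈ 3.43, θ ≈ 94.8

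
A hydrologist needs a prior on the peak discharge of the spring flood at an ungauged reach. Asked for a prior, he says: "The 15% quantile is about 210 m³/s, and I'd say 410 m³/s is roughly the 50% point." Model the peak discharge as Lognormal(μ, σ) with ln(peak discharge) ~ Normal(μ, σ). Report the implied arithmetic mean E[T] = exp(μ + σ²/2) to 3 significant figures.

If T ~ Lognormal(μ,σ) then ln T ~ Normal(μ,σ), so the p-quantile of ln T is μ + z_p·σ.
ln(210) = 5.347 and ln(410) = 6.016; z_{0.15} = -1.036, z_{0.5} = 0.
σ = (6.016 − 5.347)/(0 − (-1.036)) = 0.646.
μ = 5.347 − (-1.036)·0.646 = 6.016.
E[T] = exp(μ + σ²/2) = exp(6.016 + 0.2084) = 505 m³/s.

E[T] ≈ 505 m³/s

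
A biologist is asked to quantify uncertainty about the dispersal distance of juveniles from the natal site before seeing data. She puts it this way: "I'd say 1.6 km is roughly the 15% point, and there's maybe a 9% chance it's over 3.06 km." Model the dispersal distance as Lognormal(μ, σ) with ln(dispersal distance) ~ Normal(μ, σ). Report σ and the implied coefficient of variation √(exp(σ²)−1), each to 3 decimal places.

If T ~ Lognormal(μ,σ) then ln T ~ Normal(μ,σ), so the p-quantile of ln T is μ + z_p·σ.
ln(1.6) = 0.47 and ln(3.06) = 1.118; z_{0.15} = -1.036, z_{0.91} = 1.341.
σ = (1.118 − 0.47)/(1.341 − (-1.036)) = 0.273.
μ = 0.47 − (-1.036)·0.273 = 0.753.
CV = √(exp(σ²)−1) = √(exp(0.0744)−1) = 0.278.

σ ≈ 0.273, CV ≈ 0.278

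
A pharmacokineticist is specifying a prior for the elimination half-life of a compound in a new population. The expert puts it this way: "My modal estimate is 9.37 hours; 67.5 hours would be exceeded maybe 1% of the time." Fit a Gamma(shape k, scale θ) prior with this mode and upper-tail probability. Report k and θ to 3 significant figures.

k ≈ 1.89, θ ≈ 10.5

Gamma(k,θ) with k>1 has mode (k−1)θ, so θ = 9.37/(k−1).
Need P(X < 67.5) = 0.99 with θ tied to k this way. Start at k = 2, θ = 9.37: P(X<67.5) ≈ 0.994.
Too high — lower k to spread out. Iterating converges to k ≈ 1.89.
Then θ = 9.37/(1.89−1) ≈ 10.5.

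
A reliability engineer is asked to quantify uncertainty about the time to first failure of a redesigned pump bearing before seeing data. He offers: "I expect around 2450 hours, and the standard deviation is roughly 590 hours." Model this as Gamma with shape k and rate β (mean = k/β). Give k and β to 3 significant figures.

k ≈ 17.2, β ≈ 0.00704

For Gamma(k, rate β): mean = k/β, variance = k/β², so CV = 1/√k.
CV = SD/mean = 590/2450 = 0.2408, hence k = 1/CV² = 17.2.
Then β = k/mean = 17.2/2450 = 0.00704.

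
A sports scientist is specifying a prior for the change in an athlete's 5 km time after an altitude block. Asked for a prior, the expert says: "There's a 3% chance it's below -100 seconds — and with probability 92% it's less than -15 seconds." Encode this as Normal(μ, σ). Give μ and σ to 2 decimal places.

The p-quantile of Normal(μ,σ) is μ + z_p·σ, with z_{0.03} = -1.881 and z_{0.92} = 1.405.
Eliminate σ: μ = (z₂·x₁ − z₁·x₂)/(z₂ − z₁) = (1.405·-100 − (-1.881)·-15)/3.286 = -51.35.
Then σ = (x₂ − x₁)/(z₂ − z₁) = (-15 − -100)/3.286 = 25.87.

μ = -51.35, σ = 25.87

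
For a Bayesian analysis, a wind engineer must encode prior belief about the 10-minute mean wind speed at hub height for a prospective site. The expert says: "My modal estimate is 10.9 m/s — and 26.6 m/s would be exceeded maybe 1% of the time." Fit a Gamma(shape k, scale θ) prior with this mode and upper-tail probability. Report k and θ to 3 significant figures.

k ≈ 6.93, θ ≈ 1.84

Gamma(k,θ) with k>1 has mode (k−1)θ, so θ = 10.9/(k−1).
Need P(X < 26.6) = 0.99 with θ tied to k this way. Start at k = 2, θ = 10.9: P(X<26.6) ≈ 0.700.
Too low — raise k to concentrate. Iterating converges to k ≈ 6.93.
Then θ = 10.9/(6.93−1) ≈ 1.84.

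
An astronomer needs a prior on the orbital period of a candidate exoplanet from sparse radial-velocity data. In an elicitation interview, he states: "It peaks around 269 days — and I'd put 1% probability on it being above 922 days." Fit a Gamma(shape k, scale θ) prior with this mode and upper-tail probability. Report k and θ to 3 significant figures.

k ≈ 3.87, θ ≈ 93.7

Gamma(k,θ) with k>1 has mode (k−1)θ, so θ = 269/(k−1).
Need P(X < 922) = 0.99 with θ tied to k this way. Start at k = 2, θ = 269: P(X<922) ≈ 0.856.
Too low — raise k to concentrate. Iterating converges to k ≈ 3.87.
Then θ = 269/(3.87−1) ≈ 93.7.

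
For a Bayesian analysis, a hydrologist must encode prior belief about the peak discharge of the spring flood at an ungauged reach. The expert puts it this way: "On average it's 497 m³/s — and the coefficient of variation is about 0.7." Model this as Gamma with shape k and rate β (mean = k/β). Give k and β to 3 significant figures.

For Gamma(k, rate β): mean = k/β, variance = k/β², so CV = 1/√k.
CV = 0.7, hence k = 1/CV² = 2.04.
Then β = k/mean = 2.04/497 = 0.00411.

k ≈ 2.04, β ≈ 0.00411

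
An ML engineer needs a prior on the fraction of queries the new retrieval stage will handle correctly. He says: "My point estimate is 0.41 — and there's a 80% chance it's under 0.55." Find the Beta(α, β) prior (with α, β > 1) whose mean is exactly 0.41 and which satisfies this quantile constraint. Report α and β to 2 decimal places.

With mean 0.41 fixed, write α = 0.41s, β = 0.59s where s = α+β.
Need P(θ < 0.55) = 0.8 under Beta(0.41s, 0.59s). Normal approximation: (q−m)/√(m(1−m)/s) ≈ z_{0.8} = 0.842, so s ≈ 0.41·0.59·(0.842)²/(0.55−0.41)² = 8.7.
At s = 8.7: P(θ<0.55) ≈ 0.802. Adjusting to match 0.8 gives s ≈ 8.61.
So α = 0.41·8.61 ≈ 3.53, β = 0.59·8.61 ≈ 5.08.

α ≈ 3.53, β ≈ 5.08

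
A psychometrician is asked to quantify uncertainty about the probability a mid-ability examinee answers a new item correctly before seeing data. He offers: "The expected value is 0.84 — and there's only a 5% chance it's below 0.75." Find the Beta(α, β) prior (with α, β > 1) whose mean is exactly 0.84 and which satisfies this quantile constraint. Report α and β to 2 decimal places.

α ≈ 43.47, β ≈ 8.28

With mean 0.84 fixed, write α = 0.84s, β = 0.16s where s = α+β.
Need P(θ < 0.75) = 0.05 under Beta(0.84s, 0.16s). Normal approximation: (q−m)/√(m(1−m)/s) ≈ z_{0.05} = -1.64, so s ≈ 0.84·0.16·(-1.64)²/(0.75−0.84)² = 44.9.
At s = 44.9: P(θ<0.75) ≈ 0.061. Adjusting to match 0.05 gives s ≈ 51.75.
So α = 0.84·51.75 ≈ 43.47, β = 0.16·51.75 ≈ 8.28.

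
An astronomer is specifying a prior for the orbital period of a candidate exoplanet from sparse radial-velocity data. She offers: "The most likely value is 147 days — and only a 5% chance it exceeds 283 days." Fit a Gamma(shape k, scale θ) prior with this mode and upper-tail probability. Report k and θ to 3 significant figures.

k ≈ 7.47, θ ≈ 22.7

Gamma(k,θ) with k>1 has mode (k−1)θ, so θ = 147/(k−1).
Need P(X < 283) = 0.95 with θ tied to k this way. Start at k = 2, θ = 147: P(X<283) ≈ 0.573.
Too low — raise k to concentrate. Iterating converges to k ≈ 7.47.
Then θ = 147/(7.47−1) ≈ 22.7.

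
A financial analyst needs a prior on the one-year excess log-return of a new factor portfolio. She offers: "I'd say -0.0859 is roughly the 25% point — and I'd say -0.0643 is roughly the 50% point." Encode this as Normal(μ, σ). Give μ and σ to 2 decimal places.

μ = -0.06, σ = 0.03

The p-quantile of Normal(μ,σ) is μ + z_p·σ, with z_{0.25} = -0.6745 and z_{0.5} = 0.
Eliminate σ: μ = (z₂·x₁ − z₁·x₂)/(z₂ − z₁) = (0·-0.0859 − (-0.6745)·-0.0643)/0.6745 = -0.06.
Then σ = (x₂ − x₁)/(z₂ − z₁) = (-0.0643 − -0.0859)/0.6745 = 0.03.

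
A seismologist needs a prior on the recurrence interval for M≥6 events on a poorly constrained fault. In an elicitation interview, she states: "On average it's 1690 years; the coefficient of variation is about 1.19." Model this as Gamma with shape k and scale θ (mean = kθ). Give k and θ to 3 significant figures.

k ≈ 0.706, θ ≈ 2390

For Gamma(k, scale θ): mean = kθ, variance = kθ², so CV = 1/√k.
CV = 1.19, hence k = 1/CV² = 0.706.
Then θ = mean/k = 1690/0.706 = 2390.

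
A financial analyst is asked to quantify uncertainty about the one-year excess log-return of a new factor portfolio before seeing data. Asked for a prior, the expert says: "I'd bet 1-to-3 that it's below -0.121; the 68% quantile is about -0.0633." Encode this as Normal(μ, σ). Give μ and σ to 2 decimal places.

For Normal(μ,σ), the p-quantile is μ + z_p·σ. Here z_{0.25} = -0.6745, z_{0.68} = 0.4677.
So -0.121 = μ − 0.6745σ and -0.0633 = μ + 0.4677σ.
Subtracting: σ = (-0.0633 − -0.121)/(0.4677 − (-0.6745)) = 0.05.
Then μ = -0.121 − (-0.6745)·0.05 = -0.09.

μ = -0.09, σ = 0.05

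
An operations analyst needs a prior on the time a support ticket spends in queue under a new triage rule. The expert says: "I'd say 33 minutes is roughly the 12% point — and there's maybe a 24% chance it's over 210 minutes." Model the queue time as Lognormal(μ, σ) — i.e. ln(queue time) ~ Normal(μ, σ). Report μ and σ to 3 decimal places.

μ ≈ 4.652, σ ≈ 0.984

If T ~ Lognormal(μ,σ) then ln T ~ Normal(μ,σ), so the p-quantile of ln T is μ + z_p·σ.
ln(33) = 3.497 and ln(210) = 5.347; z_{0.12} = -1.175, z_{0.76} = 0.7063.
σ = (5.347 − 3.497)/(0.7063 − (-1.175)) = 0.984.
μ = 3.497 − (-1.175)·0.984 = 4.652.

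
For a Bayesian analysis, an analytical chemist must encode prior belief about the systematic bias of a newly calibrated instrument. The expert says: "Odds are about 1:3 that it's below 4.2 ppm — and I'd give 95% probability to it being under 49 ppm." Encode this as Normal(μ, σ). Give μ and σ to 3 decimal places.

The p-quantile of Normal(μ,σ) is μ + z_p·σ, with z_{0.25} = -0.6745 and z_{0.95} = 1.645.
Eliminate σ: μ = (z₂·x₁ − z₁·x₂)/(z₂ − z₁) = (1.645·4.2 − (-0.6745)·49)/2.319 = 17.228.
Then σ = (x₂ − x₁)/(z₂ − z₁) = (49 − 4.2)/2.319 = 19.316.

μ = 17.228, σ = 19.316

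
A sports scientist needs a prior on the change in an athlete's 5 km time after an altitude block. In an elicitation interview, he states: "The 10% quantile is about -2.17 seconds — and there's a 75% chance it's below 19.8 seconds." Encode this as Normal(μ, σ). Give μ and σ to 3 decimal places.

μ = 12.224, σ = 11.232

The p-quantile of Normal(μ,σ) is μ + z_p·σ, with z_{0.1} = -1.282 and z_{0.75} = 0.6745.
Eliminate σ: μ = (z₂·x₁ − z₁·x₂)/(z₂ − z₁) = (0.6745·-2.17 − (-1.282)·19.8)/1.956 = 12.224.
Then σ = (x₂ − x₁)/(z₂ − z₁) = (19.8 − -2.17)/1.956 = 11.232.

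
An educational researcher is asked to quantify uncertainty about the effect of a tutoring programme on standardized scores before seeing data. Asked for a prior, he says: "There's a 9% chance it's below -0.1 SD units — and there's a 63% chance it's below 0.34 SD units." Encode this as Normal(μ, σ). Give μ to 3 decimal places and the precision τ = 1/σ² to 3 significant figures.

For Normal(μ,σ), the p-quantile is μ + z_p·σ. Here z_{0.09} = -1.341, z_{0.63} = 0.3319.
So -0.1 = μ − 1.341σ and 0.34 = μ + 0.3319σ.
Subtracting: σ = (0.34 − -0.1)/(0.3319 − (-1.341)) = 0.263.
Then μ = -0.1 − (-1.341)·0.263 = 0.253.
Precision τ = 1/σ² = 1/0.2631² = 14.5.

μ = 0.253, τ = 14.5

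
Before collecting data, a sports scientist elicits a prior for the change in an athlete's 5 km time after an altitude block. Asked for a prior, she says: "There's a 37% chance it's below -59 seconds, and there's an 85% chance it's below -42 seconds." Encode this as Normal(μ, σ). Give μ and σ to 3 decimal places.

μ = -54.877, σ = 12.424

For Normal(μ,σ), the p-quantile is μ + z_p·σ. Here z_{0.37} = -0.3319, z_{0.85} = 1.036.
So -59 = μ − 0.3319σ and -42 = μ + 1.036σ.
Subtracting: σ = (-42 − -59)/(1.036 − (-0.3319)) = 12.424.
Then μ = -59 − (-0.3319)·12.424 = -54.877.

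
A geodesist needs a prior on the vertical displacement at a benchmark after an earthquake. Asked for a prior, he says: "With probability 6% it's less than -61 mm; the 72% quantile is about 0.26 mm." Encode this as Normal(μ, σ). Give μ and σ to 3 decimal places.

For Normal(μ,σ), the p-quantile is μ + z_p·σ. Here z_{0.06} = -1.555, z_{0.72} = 0.5828.
So -61 = μ − 1.555σ and 0.26 = μ + 0.5828σ.
Subtracting: σ = (0.26 − -61)/(0.5828 − (-1.555)) = 28.658.
Then μ = -61 − (-1.555)·28.658 = -16.443.

μ = -16.443, σ = 28.658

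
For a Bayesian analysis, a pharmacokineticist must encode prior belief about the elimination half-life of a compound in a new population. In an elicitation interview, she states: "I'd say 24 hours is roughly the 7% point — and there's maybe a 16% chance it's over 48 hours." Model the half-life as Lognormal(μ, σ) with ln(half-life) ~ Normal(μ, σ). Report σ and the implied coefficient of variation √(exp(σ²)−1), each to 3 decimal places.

σ ≈ 0.281, CV ≈ 0.286

If T ~ Lognormal(μ,σ) then ln T ~ Normal(μ,σ), so the p-quantile of ln T is μ + z_p·σ.
ln(24) = 3.178 and ln(48) = 3.871; z_{0.07} = -1.476, z_{0.84} = 0.9945.
σ = (3.871 − 3.178)/(0.9945 − (-1.476)) = 0.281.
μ = 3.178 − (-1.476)·0.281 = 3.592.
CV = √(exp(σ²)−1) = √(exp(0.0787)−1) = 0.286.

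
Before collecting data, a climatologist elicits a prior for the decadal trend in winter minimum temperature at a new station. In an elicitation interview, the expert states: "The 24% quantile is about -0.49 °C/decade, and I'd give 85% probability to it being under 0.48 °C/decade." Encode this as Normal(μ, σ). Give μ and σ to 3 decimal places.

μ = -0.097, σ = 0.557

For Normal(μ,σ), the p-quantile is μ + z_p·σ. Here z_{0.24} = -0.7063, z_{0.85} = 1.036.
So -0.49 = μ − 0.7063σ and 0.48 = μ + 1.036σ.
Subtracting: σ = (0.48 − -0.49)/(1.036 − (-0.7063)) = 0.557.
Then μ = -0.49 − (-0.7063)·0.557 = -0.097.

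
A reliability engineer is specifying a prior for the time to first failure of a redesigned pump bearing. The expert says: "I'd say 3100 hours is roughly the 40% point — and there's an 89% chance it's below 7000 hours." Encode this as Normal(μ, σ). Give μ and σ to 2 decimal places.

The p-quantile of Normal(μ,σ) is μ + z_p·σ, with z_{0.4} = -0.2533 and z_{0.89} = 1.227.
Eliminate σ: μ = (z₂·x₁ − z₁·x₂)/(z₂ − z₁) = (1.227·3100 − (-0.2533)·7000)/1.48 = 3767.66.
Then σ = (x₂ − x₁)/(z₂ − z₁) = (7000 − 3100)/1.48 = 2635.36.

μ = 3767.66, σ = 2635.36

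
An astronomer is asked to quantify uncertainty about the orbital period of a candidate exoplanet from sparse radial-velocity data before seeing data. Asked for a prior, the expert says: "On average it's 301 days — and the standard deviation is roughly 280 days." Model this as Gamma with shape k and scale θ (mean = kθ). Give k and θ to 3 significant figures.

For Gamma(k, scale θ): mean = kθ, variance = kθ², so CV = 1/√k.
CV = SD/mean = 280/301 = 0.9302, hence k = 1/CV² = 1.16.
Then θ = mean/k = 301/1.16 = 260.

k ≈ 1.16, θ ≈ 260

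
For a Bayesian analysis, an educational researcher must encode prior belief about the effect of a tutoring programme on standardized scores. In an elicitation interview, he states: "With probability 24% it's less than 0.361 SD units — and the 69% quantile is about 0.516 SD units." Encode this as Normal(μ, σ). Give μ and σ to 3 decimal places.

For Normal(μ,σ), the p-quantile is μ + z_p·σ. Here z_{0.24} = -0.7063, z_{0.69} = 0.4959.
So 0.361 = μ − 0.7063σ and 0.516 = μ + 0.4959σ.
Subtracting: σ = (0.516 − 0.361)/(0.4959 − (-0.7063)) = 0.129.
Then μ = 0.361 − (-0.7063)·0.129 = 0.452.

μ = 0.452, σ = 0.129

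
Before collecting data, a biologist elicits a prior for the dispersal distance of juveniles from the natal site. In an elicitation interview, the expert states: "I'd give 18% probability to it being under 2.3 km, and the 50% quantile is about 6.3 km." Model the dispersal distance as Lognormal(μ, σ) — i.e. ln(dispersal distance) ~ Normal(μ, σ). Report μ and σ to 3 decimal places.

If T ~ Lognormal(μ,σ) then ln T ~ Normal(μ,σ), so the p-quantile of ln T is μ + z_p·σ.
ln(2.3) = 0.8329 and ln(6.3) = 1.841; z_{0.18} = -0.9154, z_{0.5} = 0.
σ = (1.841 − 0.8329)/(0 − (-0.9154)) = 1.101.
μ = 0.8329 − (-0.9154)·1.101 = 1.841.

μ ≈ 1.841, σ ≈ 1.101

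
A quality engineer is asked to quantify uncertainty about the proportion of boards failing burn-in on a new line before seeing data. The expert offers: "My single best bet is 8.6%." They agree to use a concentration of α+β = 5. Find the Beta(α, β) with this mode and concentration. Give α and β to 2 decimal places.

For α,β > 1 the Beta mode is (α−1)/(α+β−2). With α+β = 5, the mode is (α−1)/3.
Set (α−1)/3 = 0.086 → α = 1 + 0.086·3 = 1.26.
β = 5 − α = 3.74.

α = 1.26, β = 3.74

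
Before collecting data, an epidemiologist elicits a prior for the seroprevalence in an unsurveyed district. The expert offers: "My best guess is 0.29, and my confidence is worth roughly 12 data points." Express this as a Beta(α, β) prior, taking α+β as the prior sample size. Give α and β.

α = 3.48, β = 8.52

Under the effective-sample-size interpretation, Beta(α, β) has prior mean α/(α+β) and prior sample size α+β.
So α+β = 12 and α/(α+β) = 0.29, giving α = 0.29·12 = 3.48 and β = 12 − 3.48 = 8.52.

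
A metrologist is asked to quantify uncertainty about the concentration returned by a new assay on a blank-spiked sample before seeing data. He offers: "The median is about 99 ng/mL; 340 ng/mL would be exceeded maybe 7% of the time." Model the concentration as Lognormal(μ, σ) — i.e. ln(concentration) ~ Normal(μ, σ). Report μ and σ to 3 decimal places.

If T ~ Lognormal(μ,σ) then ln T ~ Normal(μ,σ), so the p-quantile of ln T is μ + z_p·σ.
ln(99) = 4.595 and ln(340) = 5.829; z_{0.5} = 0, z_{0.93} = 1.476.
σ = (5.829 − 4.595)/(1.476 − (0)) = 0.836.
μ = 4.595 − (0)·0.836 = 4.595.

μ ≈ 4.595, σ ≈ 0.836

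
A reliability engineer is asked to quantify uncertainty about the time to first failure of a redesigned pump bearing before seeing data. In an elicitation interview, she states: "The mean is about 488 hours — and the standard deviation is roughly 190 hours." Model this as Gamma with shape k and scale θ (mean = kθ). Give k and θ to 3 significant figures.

k ≈ 6.6, θ ≈ 74

For Gamma(k, scale θ): mean = kθ, variance = kθ², so CV = 1/√k.
CV = SD/mean = 190/488 = 0.3893, hence k = 1/CV² = 6.6.
Then θ = mean/k = 488/6.6 = 74.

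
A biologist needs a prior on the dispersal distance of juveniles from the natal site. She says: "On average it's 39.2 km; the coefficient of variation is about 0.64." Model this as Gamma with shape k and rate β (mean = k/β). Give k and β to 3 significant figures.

k ≈ 2.44, β ≈ 0.0623

For Gamma(k, rate β): mean = k/β, variance = k/β², so CV = 1/√k.
CV = 0.64, hence k = 1/CV² = 2.44.
Then β = k/mean = 2.44/39.2 = 0.0623.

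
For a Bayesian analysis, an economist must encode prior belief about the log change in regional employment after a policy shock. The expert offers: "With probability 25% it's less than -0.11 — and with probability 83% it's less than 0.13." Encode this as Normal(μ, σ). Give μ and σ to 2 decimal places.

μ = -0.01, σ = 0.15

For Normal(μ,σ), the p-quantile is μ + z_p·σ. Here z_{0.25} = -0.6745, z_{0.83} = 0.9542.
So -0.11 = μ − 0.6745σ and 0.13 = μ + 0.9542σ.
Subtracting: σ = (0.13 − -0.11)/(0.9542 − (-0.6745)) = 0.15.
Then μ = -0.11 − (-0.6745)·0.15 = -0.01.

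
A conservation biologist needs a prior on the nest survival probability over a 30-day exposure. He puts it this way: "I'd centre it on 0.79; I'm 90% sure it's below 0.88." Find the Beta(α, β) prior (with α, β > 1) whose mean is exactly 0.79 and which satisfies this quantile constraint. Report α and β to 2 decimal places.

With mean 0.79 fixed, write α = 0.79s, β = 0.21s where s = α+β.
Need P(θ < 0.88) = 0.9 under Beta(0.79s, 0.21s). Normal approximation: (q−m)/√(m(1−m)/s) ≈ z_{0.9} = 1.28, so s ≈ 0.79·0.21·(1.28)²/(0.88−0.79)² = 33.6.
At s = 33.6: P(θ<0.88) ≈ 0.916. Adjusting to match 0.9 gives s ≈ 29.62.
So α = 0.79·29.62 ≈ 23.40, β = 0.21·29.62 ≈ 6.22.

α ≈ 23.40, β ≈ 6.22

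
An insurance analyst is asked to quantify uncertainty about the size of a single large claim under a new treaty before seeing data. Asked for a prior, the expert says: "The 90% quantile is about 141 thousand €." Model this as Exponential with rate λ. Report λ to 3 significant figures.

P(T < 141.0) = 1 − e^(−λ·141.0) = 0.9, so λ = −ln(1−0.9)/141.0 = −ln(0.1)/141.0 = 0.0163.

λ ≈ 0.0163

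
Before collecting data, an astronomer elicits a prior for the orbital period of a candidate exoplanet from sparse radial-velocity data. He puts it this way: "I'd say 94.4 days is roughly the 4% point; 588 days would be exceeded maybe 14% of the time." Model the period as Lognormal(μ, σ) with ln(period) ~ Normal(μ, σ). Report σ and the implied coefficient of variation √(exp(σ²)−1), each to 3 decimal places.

σ ≈ 0.646, CV ≈ 0.720

If T ~ Lognormal(μ,σ) then ln T ~ Normal(μ,σ), so the p-quantile of ln T is μ + z_p·σ.
ln(94.4) = 4.548 and ln(588) = 6.377; z_{0.04} = -1.751, z_{0.86} = 1.08.
σ = (6.377 − 4.548)/(1.08 − (-1.751)) = 0.646.
μ = 4.548 − (-1.751)·0.646 = 5.679.
CV = √(exp(σ²)−1) = √(exp(0.4175)−1) = 0.720.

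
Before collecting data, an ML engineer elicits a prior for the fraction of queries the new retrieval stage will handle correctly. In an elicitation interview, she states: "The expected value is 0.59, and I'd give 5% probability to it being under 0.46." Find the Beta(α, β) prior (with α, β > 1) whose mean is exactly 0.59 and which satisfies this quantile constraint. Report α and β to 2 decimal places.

α ≈ 23.27, β ≈ 16.17

With mean 0.59 fixed, write α = 0.59s, β = 0.41s where s = α+β.
Need P(θ < 0.46) = 0.05 under Beta(0.59s, 0.41s). Normal approximation: (q−m)/√(m(1−m)/s) ≈ z_{0.05} = -1.64, so s ≈ 0.59·0.41·(-1.64)²/(0.46−0.59)² = 38.7.
At s = 38.7: P(θ<0.46) ≈ 0.052. Adjusting to match 0.05 gives s ≈ 39.43.
So α = 0.59·39.43 ≈ 23.27, β = 0.41·39.43 ≈ 16.17.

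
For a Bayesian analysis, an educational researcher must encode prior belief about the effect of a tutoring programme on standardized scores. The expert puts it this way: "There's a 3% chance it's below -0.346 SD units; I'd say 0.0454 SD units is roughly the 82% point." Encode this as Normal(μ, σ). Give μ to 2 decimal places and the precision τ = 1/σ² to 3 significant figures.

μ = -0.08, τ = 51

For Normal(μ,σ), the p-quantile is μ + z_p·σ. Here z_{0.03} = -1.881, z_{0.82} = 0.9154.
So -0.346 = μ − 1.881σ and 0.0454 = μ + 0.9154σ.
Subtracting: σ = (0.0454 − -0.346)/(0.9154 − (-1.881)) = 0.14.
Then μ = -0.346 − (-1.881)·0.14 = -0.08.
Precision τ = 1/σ² = 1/0.14² = 51.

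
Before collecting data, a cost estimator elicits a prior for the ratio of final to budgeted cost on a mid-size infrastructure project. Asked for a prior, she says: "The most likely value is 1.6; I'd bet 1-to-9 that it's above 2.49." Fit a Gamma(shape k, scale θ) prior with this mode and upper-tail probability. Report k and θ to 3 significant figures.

k ≈ 10.6, θ ≈ 0.167

Gamma(k,θ) with k>1 has mode (k−1)θ, so θ = 1.6/(k−1).
Need P(X < 2.49) = 0.9 with θ tied to k this way. Start at k = 2, θ = 1.6: P(X<2.49) ≈ 0.461.
Too low — raise k to concentrate. Iterating converges to k ≈ 10.6.
Then θ = 1.6/(10.6−1) ≈ 0.167.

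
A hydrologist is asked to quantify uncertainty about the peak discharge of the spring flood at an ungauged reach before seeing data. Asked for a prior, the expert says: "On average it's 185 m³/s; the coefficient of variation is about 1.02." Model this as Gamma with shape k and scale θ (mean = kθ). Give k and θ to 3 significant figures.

For Gamma(k, scale θ): mean = kθ, variance = kθ², so CV = 1/√k.
CV = 1.02, hence k = 1/CV² = 0.961.
Then θ = mean/k = 185/0.961 = 192.

k ≈ 0.961, θ ≈ 192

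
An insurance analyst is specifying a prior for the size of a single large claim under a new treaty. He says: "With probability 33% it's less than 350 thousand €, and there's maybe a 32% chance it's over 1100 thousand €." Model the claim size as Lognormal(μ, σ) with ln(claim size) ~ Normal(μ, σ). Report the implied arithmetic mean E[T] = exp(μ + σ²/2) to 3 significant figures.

If T ~ Lognormal(μ,σ) then ln T ~ Normal(μ,σ), so the p-quantile of ln T is μ + z_p·σ.
ln(350) = 5.858 and ln(1100) = 7.003; z_{0.33} = -0.4399, z_{0.68} = 0.4677.
σ = (7.003 − 5.858)/(0.4677 − (-0.4399)) = 1.262.
μ = 5.858 − (-0.4399)·1.262 = 6.413.
E[T] = exp(μ + σ²/2) = exp(6.413 + 0.7959) = 1350 thousand €.

E[T] ≈ 1350 thousand €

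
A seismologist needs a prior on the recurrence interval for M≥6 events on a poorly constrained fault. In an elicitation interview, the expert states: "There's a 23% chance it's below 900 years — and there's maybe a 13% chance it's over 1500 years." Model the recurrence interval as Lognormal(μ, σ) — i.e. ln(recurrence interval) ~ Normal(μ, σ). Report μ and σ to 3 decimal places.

μ ≈ 7.005, σ ≈ 0.274

If T ~ Lognormal(μ,σ) then ln T ~ Normal(μ,σ), so the p-quantile of ln T is μ + z_p·σ.
ln(900) = 6.802 and ln(1500) = 7.313; z_{0.23} = -0.7388, z_{0.87} = 1.126.
σ = (7.313 − 6.802)/(1.126 − (-0.7388)) = 0.274.
μ = 6.802 − (-0.7388)·0.274 = 7.005.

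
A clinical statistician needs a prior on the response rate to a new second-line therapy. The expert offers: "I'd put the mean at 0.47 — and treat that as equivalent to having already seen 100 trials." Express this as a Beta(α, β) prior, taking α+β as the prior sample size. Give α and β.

Under the effective-sample-size interpretation, Beta(α, β) has prior mean α/(α+β) and prior sample size α+β.
So α+β = 100 and α/(α+β) = 0.47, giving α = 0.47·100 = 47 and β = 100 − 47 = 53.

α = 47, β = 53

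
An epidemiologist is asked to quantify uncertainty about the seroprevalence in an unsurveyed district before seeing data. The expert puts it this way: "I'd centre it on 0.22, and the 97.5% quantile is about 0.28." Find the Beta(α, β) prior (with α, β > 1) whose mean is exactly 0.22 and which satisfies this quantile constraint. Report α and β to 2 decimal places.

With mean 0.22 fixed, write α = 0.22s, β = 0.78s where s = α+β.
Need P(θ < 0.28) = 0.975 under Beta(0.22s, 0.78s). Normal approximation: (q−m)/√(m(1−m)/s) ≈ z_{0.975} = 1.96, so s ≈ 0.22·0.78·(1.96)²/(0.28−0.22)² = 183.1.
At s = 183.1: P(θ<0.28) ≈ 0.970. Adjusting to match 0.975 gives s ≈ 198.79.
So α = 0.22·198.79 ≈ 43.73, β = 0.78·198.79 ≈ 155.06.

α ≈ 43.73, β ≈ 155.06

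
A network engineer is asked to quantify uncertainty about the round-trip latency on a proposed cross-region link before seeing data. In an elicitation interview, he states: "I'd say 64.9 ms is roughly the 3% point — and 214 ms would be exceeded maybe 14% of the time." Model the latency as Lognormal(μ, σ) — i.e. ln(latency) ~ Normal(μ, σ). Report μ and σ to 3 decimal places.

μ ≈ 4.931, σ ≈ 0.403

If T ~ Lognormal(μ,σ) then ln T ~ Normal(μ,σ), so the p-quantile of ln T is μ + z_p·σ.
ln(64.9) = 4.173 and ln(214) = 5.366; z_{0.03} = -1.881, z_{0.86} = 1.08.
σ = (5.366 − 4.173)/(1.08 − (-1.881)) = 0.403.
μ = 4.173 − (-1.881)·0.403 = 4.931.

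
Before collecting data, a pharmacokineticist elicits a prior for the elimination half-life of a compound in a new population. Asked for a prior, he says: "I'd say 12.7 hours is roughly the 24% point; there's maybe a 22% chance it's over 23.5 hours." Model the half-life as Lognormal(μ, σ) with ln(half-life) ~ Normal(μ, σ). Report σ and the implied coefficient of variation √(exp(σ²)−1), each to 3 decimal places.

σ ≈ 0.416, CV ≈ 0.435

If T ~ Lognormal(μ,σ) then ln T ~ Normal(μ,σ), so the p-quantile of ln T is μ + z_p·σ.
ln(12.7) = 2.542 and ln(23.5) = 3.157; z_{0.24} = -0.7063, z_{0.78} = 0.7722.
σ = (3.157 − 2.542)/(0.7722 − (-0.7063)) = 0.416.
μ = 2.542 − (-0.7063)·0.416 = 2.836.
CV = √(exp(σ²)−1) = √(exp(0.1732)−1) = 0.435.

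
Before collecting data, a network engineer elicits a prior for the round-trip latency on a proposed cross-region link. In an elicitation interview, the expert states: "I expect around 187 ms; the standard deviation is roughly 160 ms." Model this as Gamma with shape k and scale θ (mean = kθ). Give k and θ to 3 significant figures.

For Gamma(k, scale θ): mean = kθ, variance = kθ², so CV = 1/√k.
CV = SD/mean = 160/187 = 0.8556, hence k = 1/CV² = 1.37.
Then θ = mean/k = 187/1.37 = 137.

k ≈ 1.37, θ ≈ 137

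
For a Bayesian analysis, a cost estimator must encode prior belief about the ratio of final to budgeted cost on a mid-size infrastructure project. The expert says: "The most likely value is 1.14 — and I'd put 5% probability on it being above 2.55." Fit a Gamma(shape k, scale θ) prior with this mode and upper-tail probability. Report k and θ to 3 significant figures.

k ≈ 5.24, θ ≈ 0.269

Gamma(k,θ) with k>1 has mode (k−1)θ, so θ = 1.14/(k−1).
Need P(X < 2.55) = 0.95 with θ tied to k this way. Start at k = 2, θ = 1.14: P(X<2.55) ≈ 0.654.
Too low — raise k to concentrate. Iterating converges to k ≈ 5.24.
Then θ = 1.14/(5.24−1) ≈ 0.269.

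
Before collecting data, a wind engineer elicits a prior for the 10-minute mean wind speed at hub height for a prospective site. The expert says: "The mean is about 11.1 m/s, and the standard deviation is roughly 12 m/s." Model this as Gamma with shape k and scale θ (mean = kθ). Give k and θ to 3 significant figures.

k ≈ 0.856, θ ≈ 13

For Gamma(k, scale θ): mean = kθ, variance = kθ², so CV = 1/√k.
CV = SD/mean = 12/11.1 = 1.081, hence k = 1/CV² = 0.856.
Then θ = mean/k = 11.1/0.856 = 13.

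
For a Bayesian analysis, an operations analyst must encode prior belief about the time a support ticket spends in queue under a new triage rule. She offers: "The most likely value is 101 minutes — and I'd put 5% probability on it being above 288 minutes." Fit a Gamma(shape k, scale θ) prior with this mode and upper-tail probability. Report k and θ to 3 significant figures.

Gamma(k,θ) with k>1 has mode (k−1)θ, so θ = 101/(k−1).
Need P(X < 288) = 0.95 with θ tied to k this way. Start at k = 2, θ = 101: P(X<288) ≈ 0.778.
Too low — raise k to concentrate. Iterating converges to k ≈ 3.43.
Then θ = 101/(3.43−1) ≈ 41.5.

k ≈ 3.43, θ ≈ 41.5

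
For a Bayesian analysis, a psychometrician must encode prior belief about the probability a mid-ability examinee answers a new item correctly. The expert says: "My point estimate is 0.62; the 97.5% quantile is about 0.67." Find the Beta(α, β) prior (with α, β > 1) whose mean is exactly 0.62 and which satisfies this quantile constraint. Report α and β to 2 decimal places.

α ≈ 217.84, β ≈ 133.52

With mean 0.62 fixed, write α = 0.62s, β = 0.38s where s = α+β.
Need P(θ < 0.67) = 0.975 under Beta(0.62s, 0.38s). Normal approximation: (q−m)/√(m(1−m)/s) ≈ z_{0.975} = 1.96, so s ≈ 0.62·0.38·(1.96)²/(0.67−0.62)² = 362.0.
At s = 362.0: P(θ<0.67) ≈ 0.977. Adjusting to match 0.975 gives s ≈ 351.36.
So α = 0.62·351.36 ≈ 217.84, β = 0.38·351.36 ≈ 133.52.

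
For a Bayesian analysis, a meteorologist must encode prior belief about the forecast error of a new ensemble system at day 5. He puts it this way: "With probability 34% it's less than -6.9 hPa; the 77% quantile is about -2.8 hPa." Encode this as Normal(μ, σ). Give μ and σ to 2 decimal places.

The p-quantile of Normal(μ,σ) is μ + z_p·σ, with z_{0.34} = -0.4125 and z_{0.77} = 0.7388.
Eliminate σ: μ = (z₂·x₁ − z₁·x₂)/(z₂ − z₁) = (0.7388·-6.9 − (-0.4125)·-2.8)/1.151 = -5.43.
Then σ = (x₂ − x₁)/(z₂ − z₁) = (-2.8 − -6.9)/1.151 = 3.56.

μ = -5.43, σ = 3.56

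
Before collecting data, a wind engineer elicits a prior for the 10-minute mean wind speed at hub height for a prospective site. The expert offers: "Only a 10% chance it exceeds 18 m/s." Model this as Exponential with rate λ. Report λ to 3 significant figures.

λ ≈ 0.128

P(T > 18.0) = e^(−λ·18.0) = 0.1, so λ = −ln(0.1)/18.0 = 0.128.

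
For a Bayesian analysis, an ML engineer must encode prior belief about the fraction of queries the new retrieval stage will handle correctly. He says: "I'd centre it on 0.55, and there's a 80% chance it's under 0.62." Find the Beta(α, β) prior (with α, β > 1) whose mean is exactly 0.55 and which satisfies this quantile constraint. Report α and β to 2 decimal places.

With mean 0.55 fixed, write α = 0.55s, β = 0.45s where s = α+β.
Need P(θ < 0.62) = 0.8 under Beta(0.55s, 0.45s). Normal approximation: (q−m)/√(m(1−m)/s) ≈ z_{0.8} = 0.842, so s ≈ 0.55·0.45·(0.842)²/(0.62−0.55)² = 35.8.
At s = 35.8: P(θ<0.62) ≈ 0.799. Adjusting to match 0.8 gives s ≈ 36.17.
So α = 0.55·36.17 ≈ 19.89, β = 0.45·36.17 ≈ 16.28.

α ≈ 19.89, β ≈ 16.28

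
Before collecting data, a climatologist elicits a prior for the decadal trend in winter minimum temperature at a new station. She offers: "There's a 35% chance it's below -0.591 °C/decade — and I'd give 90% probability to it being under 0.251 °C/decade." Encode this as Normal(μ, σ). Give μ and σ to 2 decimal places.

The p-quantile of Normal(μ,σ) is μ + z_p·σ, with z_{0.35} = -0.3853 and z_{0.9} = 1.282.
Eliminate σ: μ = (z₂·x₁ − z₁·x₂)/(z₂ − z₁) = (1.282·-0.591 − (-0.3853)·0.251)/1.667 = -0.40.
Then σ = (x₂ − x₁)/(z₂ − z₁) = (0.251 − -0.591)/1.667 = 0.51.

μ = -0.40, σ = 0.51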